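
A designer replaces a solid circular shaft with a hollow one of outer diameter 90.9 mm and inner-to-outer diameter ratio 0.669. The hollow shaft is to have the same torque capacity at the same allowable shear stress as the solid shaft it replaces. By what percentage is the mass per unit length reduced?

Equal τ_max and T ⇒ the solid shaft needs d_s³ = d_o³(1−k⁴), so d_s = 90.9·(1−0.669⁴)^(1/3) = 84.37 mm.
Area ratio A_h/A_s = d_o²(1−k²)/d_s² = (1−k²)/(1−k⁴)^(2/3) = 0.6412.
Mass saving = 1 − 0.6412 = 35.9 %.

35.9 %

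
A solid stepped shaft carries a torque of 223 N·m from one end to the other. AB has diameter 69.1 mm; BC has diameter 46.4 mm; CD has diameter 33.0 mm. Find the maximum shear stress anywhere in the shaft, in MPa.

Under the same torque, τ_max = 16T/(πd³) is largest where d is smallest — segment CD (d = 33.0 mm).
τ_max = 16·223.0/(π·(0.0330)³) = 3.160×10^7 Pa.

31.6 MPa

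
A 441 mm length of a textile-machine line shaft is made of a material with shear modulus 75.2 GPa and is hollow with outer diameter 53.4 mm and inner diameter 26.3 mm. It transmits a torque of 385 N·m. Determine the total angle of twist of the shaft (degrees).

J = π(d_o⁴ − d_i⁴)/32 = π(0.0534⁴ − 0.0263⁴)/32 = 7.513×10^-7 m⁴.
θ = T·L/(G·J) = 385.0 × 0.441 / (75.2×10⁹ × 7.513×10^-7) = 3.005×10^-3 rad.

0.172°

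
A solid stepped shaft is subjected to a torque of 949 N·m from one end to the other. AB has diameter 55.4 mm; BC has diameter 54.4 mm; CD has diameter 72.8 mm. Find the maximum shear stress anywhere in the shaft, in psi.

4350 psi

Under the same torque, τ_max = 16T/(πd³) is largest where d is smallest — segment BC (d = 54.4 mm).
τ_max = 16·949.0/(π·(0.0544)³) = 3.002×10^7 Pa.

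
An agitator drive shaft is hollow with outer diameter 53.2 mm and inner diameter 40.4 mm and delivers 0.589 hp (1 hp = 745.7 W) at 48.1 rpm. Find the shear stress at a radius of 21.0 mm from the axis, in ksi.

0.506 ksi

ω = 2π·48.1/60 = 5.037 rad/s, so T = P/ω = 0.589×745.7 / 5.037 = 87.20 N·m.
J = π(d_o⁴ − d_i⁴)/32 = π(0.0532⁴ − 0.0404⁴)/32 = 5.249×10^-7 m⁴.
Shear stress varies linearly with radius: τ = T·r/J = 87.20 × 0.0210 / 5.249×10^-7 = 3.489×10^6 Pa.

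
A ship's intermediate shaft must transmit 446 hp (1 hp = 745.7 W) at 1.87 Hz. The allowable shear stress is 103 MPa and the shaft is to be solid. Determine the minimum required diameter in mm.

ω = 2π·1.87 = 11.75 rad/s, so T = P/ω = 446×745.7 / 11.75 = 28310 N·m.
For a solid shaft τ_max = 16T/(πd³), so d = (16T/(π τ_allow))^(1/3) = (16·28310/(π·1.03×10^8))^(1/3) = 0.1119 m.

112 mm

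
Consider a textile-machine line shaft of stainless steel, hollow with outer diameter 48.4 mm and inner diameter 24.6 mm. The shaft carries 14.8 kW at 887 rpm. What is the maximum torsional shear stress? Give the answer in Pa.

7.67e6 Pa

ω = 2π·887/60 = 92.89 rad/s, so T = P/ω = 14.8×10³ / 92.89 = 159.3 N·m.
J = π(d_o⁴ − d_i⁴)/32 = π(0.0484⁴ − 0.0246⁴)/32 = 5.028×10^-7 m⁴.
τ_max = T·r/J = 159.3 × 0.0242 / 5.028×10^-7 = 7.669×10^6 Pa.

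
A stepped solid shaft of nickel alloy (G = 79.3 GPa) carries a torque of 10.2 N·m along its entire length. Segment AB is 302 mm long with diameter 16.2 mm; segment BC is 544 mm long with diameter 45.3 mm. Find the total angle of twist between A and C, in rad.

0.00591 rad

J_AB = π(0.0162)⁴/32 = 6.76×10^-9 m⁴; J_BC = π(0.0453)⁴/32 = 4.13×10^-7 m⁴.
θ = (T/G)·Σ L_i/J_i = (10.20/79.3×10⁹)·(0.302/6.76×10^-9 + 0.544/4.13×10^-7) = 5.914×10^-3 rad.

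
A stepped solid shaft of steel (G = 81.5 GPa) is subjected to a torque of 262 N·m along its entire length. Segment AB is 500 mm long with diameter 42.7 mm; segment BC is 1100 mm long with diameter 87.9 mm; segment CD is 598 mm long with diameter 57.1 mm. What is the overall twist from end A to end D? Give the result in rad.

J_AB = π(0.0427)⁴/32 = 3.26×10^-7 m⁴; J_BC = π(0.0879)⁴/32 = 5.86×10^-6 m⁴; J_CD = π(0.0571)⁴/32 = 1.04×10^-6 m⁴.
θ = (T/G)·Σ L_i/J_i = (262.0/81.5×10⁹)·(0.500/3.26×10^-7 + 1.10/5.86×10^-6 + 0.598/1.04×10^-6) = 7.370×10^-3 rad.

0.00737 rad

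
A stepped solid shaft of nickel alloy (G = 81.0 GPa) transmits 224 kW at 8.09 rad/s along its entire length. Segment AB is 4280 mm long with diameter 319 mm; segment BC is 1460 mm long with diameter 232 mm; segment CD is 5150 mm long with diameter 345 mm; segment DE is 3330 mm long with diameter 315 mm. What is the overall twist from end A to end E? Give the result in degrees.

0.323°

ω = 8.09 rad/s, so T = P/ω = 224×10³ / 8.090 = 27690 N·m.
J_AB = π(0.319)⁴/32 = 1.02×10^-3 m⁴; J_BC = π(0.232)⁴/32 = 2.84×10^-4 m⁴; J_CD = π(0.345)⁴/32 = 1.39×10^-3 m⁴; J_DE = π(0.315)⁴/32 = 9.67×10^-4 m⁴.
θ = (T/G)·Σ L_i/J_i = (27690/81.0×10⁹)·(4.28/1.02×10^-3 + 1.46/2.84×10^-4 + 5.15/1.39×10^-3 + 3.33/9.67×10^-4) = 5.637×10^-3 rad.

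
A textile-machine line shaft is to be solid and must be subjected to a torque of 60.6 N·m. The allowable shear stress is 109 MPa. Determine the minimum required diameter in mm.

14.1 mm

For a solid shaft τ_max = 16T/(πd³), so d = (16T/(π τ_allow))^(1/3) = (16·60.60/(π·1.09×10^8))^(1/3) = 0.01415 m.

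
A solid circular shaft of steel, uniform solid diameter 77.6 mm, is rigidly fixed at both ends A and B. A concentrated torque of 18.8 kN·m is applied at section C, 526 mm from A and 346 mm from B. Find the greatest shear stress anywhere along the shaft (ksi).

17.9 ksi

With uniform GJ and both ends fixed, compatibility θ_AC = θ_CB gives T_A·a = T_B·b, together with T_A + T_B = T₀.
T_A = T₀·b/(a+b) = 18800·346/872.0 = 7460 N·m; T_B = 11340 N·m.
τ in each portion: τ_AC = 8.13×10^7 Pa, τ_CB = 1.24×10^8 Pa; maximum is in CB.
τ_max = T_CB·r/J = 11340·0.0388/3.56×10^-6 = 1.236×10^8 Pa.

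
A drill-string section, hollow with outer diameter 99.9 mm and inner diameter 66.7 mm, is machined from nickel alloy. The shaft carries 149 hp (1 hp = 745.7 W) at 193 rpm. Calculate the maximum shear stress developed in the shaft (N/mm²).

ω = 2π·193/60 = 20.21 rad/s, so T = P/ω = 149×745.7 / 20.21 = 5497 N·m.
J = π(d_o⁴ − d_i⁴)/32 = π(0.0999⁴ − 0.0667⁴)/32 = 7.835×10^-6 m⁴.
τ_max = T·r/J = 5497 × 0.0500 / 7.835×10^-6 = 3.505×10^7 Pa.

35.0 N/mm²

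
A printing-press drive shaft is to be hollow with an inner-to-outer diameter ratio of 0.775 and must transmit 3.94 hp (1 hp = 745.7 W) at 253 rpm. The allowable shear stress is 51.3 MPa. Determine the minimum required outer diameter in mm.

25.8 mm

ω = 2π·253/60 = 26.49 rad/s, so T = P/ω = 3.94×745.7 / 26.49 = 110.9 N·m.
For a hollow shaft with d_i/d_o = 0.775: τ_max = 16T/(π d_o³ (1−k⁴)), so d_o = [16T/(π τ_allow (1−k⁴))]^(1/3) = [16·110.9/(π·5.13×10^7·0.6392)]^(1/3) = 0.02582 m.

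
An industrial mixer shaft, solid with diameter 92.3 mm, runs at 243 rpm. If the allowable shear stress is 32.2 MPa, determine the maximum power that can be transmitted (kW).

J = πd⁴/32 = π(0.0923)⁴/32 = 7.125×10^-6 m⁴.
T_max = τ_allow·J/r = 3.22×10^7 × 7.125×10^-6 / 0.0461 = 4972 N·m.
ω = 2π·243/60 = 25.45 rad/s, so P_max = T_max·ω = 1.265×10^5 W.

127 kW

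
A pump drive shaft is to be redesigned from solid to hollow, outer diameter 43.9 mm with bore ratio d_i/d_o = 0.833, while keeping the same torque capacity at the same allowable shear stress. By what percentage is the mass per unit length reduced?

52.6 %

Equal τ_max and T ⇒ the solid shaft needs d_s³ = d_o³(1−k⁴), so d_s = 43.9·(1−0.833⁴)^(1/3) = 35.27 mm.
Area ratio A_h/A_s = d_o²(1−k²)/d_s² = (1−k²)/(1−k⁴)^(2/3) = 0.4743.
Mass saving = 1 − 0.4743 = 52.6 %.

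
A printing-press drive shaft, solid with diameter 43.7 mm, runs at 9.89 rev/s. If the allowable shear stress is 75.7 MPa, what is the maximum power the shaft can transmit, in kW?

J = πd⁴/32 = π(0.0437)⁴/32 = 3.580×10^-7 m⁴.
T_max = τ_allow·J/r = 7.57×10^7 × 3.580×10^-7 / 0.0219 = 1240 N·m.
ω = 2π·9.89 = 62.14 rad/s, so P_max = T_max·ω = 7.708×10^4 W.

77.1 kW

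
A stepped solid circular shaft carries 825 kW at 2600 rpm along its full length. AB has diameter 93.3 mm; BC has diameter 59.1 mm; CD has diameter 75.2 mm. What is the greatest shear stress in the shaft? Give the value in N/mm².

ω = 2π·2600/60 = 272.3 rad/s, so T = P/ω = 825×10³ / 272.3 = 3030 N·m.
Under the same torque, τ_max = 16T/(πd³) is largest where d is smallest — segment BC (d = 59.1 mm).
τ_max = 16·3030/(π·(0.0591)³) = 7.476×10^7 Pa.

74.8 N/mm²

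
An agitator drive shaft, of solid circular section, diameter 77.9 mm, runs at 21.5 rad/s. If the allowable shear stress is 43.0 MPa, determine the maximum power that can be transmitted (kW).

J = πd⁴/32 = π(0.0779)⁴/32 = 3.615×10^-6 m⁴.
T_max = τ_allow·J/r = 4.30×10^7 × 3.615×10^-6 / 0.0390 = 3991 N·m.
ω = 21.5 rad/s, so P_max = T_max·ω = 8.581×10^4 W.

85.8 kW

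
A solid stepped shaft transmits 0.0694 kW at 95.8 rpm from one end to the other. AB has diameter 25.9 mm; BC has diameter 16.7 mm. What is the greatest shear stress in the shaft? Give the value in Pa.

ω = 2π·95.8/60 = 10.03 rad/s, so T = P/ω = 0.0694×10³ / 10.03 = 6.918 N·m.
Under the same torque, τ_max = 16T/(πd³) is largest where d is smallest — segment BC (d = 16.7 mm).
τ_max = 16·6.918/(π·(0.0167)³) = 7.565×10^6 Pa.

7.56e6 Pa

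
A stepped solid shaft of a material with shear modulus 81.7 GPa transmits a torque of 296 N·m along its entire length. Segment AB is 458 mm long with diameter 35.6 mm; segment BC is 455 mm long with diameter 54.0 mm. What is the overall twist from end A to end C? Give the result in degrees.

J_AB = π(0.0356)⁴/32 = 1.58×10^-7 m⁴; J_BC = π(0.0540)⁴/32 = 8.35×10^-7 m⁴.
θ = (T/G)·Σ L_i/J_i = (296.0/81.7×10⁹)·(0.458/1.58×10^-7 + 0.455/8.35×10^-7) = 0.01250 rad.

0.716°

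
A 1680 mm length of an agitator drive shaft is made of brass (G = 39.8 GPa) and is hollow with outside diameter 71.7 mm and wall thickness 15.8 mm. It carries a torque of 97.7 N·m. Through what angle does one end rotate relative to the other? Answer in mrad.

J = π(d_o⁴ − d_i⁴)/32 = π(0.0717⁴ − 0.0401⁴)/32 = 2.341×10^-6 m⁴.
θ = T·L/(G·J) = 97.70 × 1.68 / (39.8×10⁹ × 2.341×10^-6) = 1.762×10^-3 rad.

1.76 mrad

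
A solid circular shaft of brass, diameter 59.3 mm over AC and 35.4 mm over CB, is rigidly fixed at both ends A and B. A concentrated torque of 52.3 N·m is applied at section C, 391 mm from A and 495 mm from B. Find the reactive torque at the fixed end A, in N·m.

47.5 N·m

Compatibility: T_A·a/J_AC = T_B·b/J_CB with T_A + T_B = T₀.
J_AC = 1.21×10^-6 m⁴, J_CB = 1.54×10^-7 m⁴, so T_A = T₀·(J_AC/a)/((J_AC/a)+(J_CB/b)) = 47.53 N·m, T_B = 4.768 N·m.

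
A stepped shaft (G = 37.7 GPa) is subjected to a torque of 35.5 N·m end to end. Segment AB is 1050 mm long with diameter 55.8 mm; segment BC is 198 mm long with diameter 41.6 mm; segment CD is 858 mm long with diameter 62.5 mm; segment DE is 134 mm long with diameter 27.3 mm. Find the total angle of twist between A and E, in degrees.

0.259°

J_AB = π(0.0558)⁴/32 = 9.52×10^-7 m⁴; J_BC = π(0.0416)⁴/32 = 2.94×10^-7 m⁴; J_CD = π(0.0625)⁴/32 = 1.50×10^-6 m⁴; J_DE = π(0.0273)⁴/32 = 5.45×10^-8 m⁴.
θ = (T/G)·Σ L_i/J_i = (35.50/37.7×10⁹)·(1.05/9.52×10^-7 + 0.198/2.94×10^-7 + 0.858/1.50×10^-6 + 0.134/5.45×10^-8) = 4.526×10^-3 rad.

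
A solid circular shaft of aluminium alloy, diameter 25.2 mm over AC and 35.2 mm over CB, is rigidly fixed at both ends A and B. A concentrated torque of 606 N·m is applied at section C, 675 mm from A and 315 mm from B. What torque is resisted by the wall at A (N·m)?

Compatibility: T_A·a/J_AC = T_B·b/J_CB with T_A + T_B = T₀.
J_AC = 3.96×10^-8 m⁴, J_CB = 1.51×10^-7 m⁴, so T_A = T₀·(J_AC/a)/((J_AC/a)+(J_CB/b)) = 66.17 N·m, T_B = 539.8 N·m.

66.2 N·m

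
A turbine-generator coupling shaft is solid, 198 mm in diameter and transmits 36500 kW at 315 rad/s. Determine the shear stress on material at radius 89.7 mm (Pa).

6.89e7 Pa

ω = 315 rad/s, so T = P/ω = 36500×10³ / 315.0 = 115900 N·m.
J = πd⁴/32 = π(0.198)⁴/32 = 1.509×10^-4 m⁴.
Shear stress varies linearly with radius: τ = T·r/J = 115900 × 0.0897 / 1.509×10^-4 = 6.888×10^7 Pa.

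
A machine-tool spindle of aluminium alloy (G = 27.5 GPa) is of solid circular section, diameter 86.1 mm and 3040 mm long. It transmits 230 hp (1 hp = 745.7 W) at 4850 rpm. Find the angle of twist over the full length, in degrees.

ω = 2π·4850/60 = 507.9 rad/s, so T = P/ω = 230×745.7 / 507.9 = 337.7 N·m.
J = πd⁴/32 = π(0.0861)⁴/32 = 5.395×10^-6 m⁴.
θ = T·L/(G·J) = 337.7 × 3.04 / (27.5×10⁹ × 5.395×10^-6) = 6.919×10^-3 rad.

0.396°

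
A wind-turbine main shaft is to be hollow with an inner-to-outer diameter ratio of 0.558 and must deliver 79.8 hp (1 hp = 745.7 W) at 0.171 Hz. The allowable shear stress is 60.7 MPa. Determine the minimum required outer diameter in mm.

ω = 2π·0.171 = 1.074 rad/s, so T = P/ω = 79.8×745.7 / 1.074 = 55380 N·m.
For a hollow shaft with d_i/d_o = 0.558: τ_max = 16T/(π d_o³ (1−k⁴)), so d_o = [16T/(π τ_allow (1−k⁴))]^(1/3) = [16·55380/(π·6.07×10^7·0.9031)]^(1/3) = 0.1726 m.

173 mm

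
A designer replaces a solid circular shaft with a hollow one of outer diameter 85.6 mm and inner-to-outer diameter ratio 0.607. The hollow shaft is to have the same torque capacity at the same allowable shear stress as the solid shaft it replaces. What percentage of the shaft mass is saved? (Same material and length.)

Equal τ_max and T ⇒ the solid shaft needs d_s³ = d_o³(1−k⁴), so d_s = 85.6·(1−0.607⁴)^(1/3) = 81.54 mm.
Area ratio A_h/A_s = d_o²(1−k²)/d_s² = (1−k²)/(1−k⁴)^(2/3) = 0.6961.
Mass saving = 1 − 0.6961 = 30.4 %.

30.4 %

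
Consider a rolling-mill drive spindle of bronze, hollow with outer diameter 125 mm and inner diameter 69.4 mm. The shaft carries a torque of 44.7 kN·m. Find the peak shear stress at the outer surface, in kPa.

129000 kPa

J = π(d_o⁴ − d_i⁴)/32 = π(0.125⁴ − 0.0694⁴)/32 = 2.169×10^-5 m⁴.
τ_max = T·r/J = 44700 × 0.0625 / 2.169×10^-5 = 1.288×10^8 Pa.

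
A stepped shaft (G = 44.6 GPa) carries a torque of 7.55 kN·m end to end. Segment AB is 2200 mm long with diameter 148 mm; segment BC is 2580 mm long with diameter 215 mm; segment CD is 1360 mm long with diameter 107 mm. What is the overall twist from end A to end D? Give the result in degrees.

1.60°

J_AB = π(0.148)⁴/32 = 4.71×10^-5 m⁴; J_BC = π(0.215)⁴/32 = 2.10×10^-4 m⁴; J_CD = π(0.107)⁴/32 = 1.29×10^-5 m⁴.
θ = (T/G)·Σ L_i/J_i = (7550/44.6×10⁹)·(2.20/4.71×10^-5 + 2.58/2.10×10^-4 + 1.36/1.29×10^-5) = 0.02788 rad.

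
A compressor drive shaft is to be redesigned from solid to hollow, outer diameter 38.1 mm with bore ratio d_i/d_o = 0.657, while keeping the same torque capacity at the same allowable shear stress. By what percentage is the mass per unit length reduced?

Equal τ_max and T ⇒ the solid shaft needs d_s³ = d_o³(1−k⁴), so d_s = 38.1·(1−0.657⁴)^(1/3) = 35.57 mm.
Area ratio A_h/A_s = d_o²(1−k²)/d_s² = (1−k²)/(1−k⁴)^(2/3) = 0.6521.
Mass saving = 1 − 0.6521 = 34.8 %.

34.8 %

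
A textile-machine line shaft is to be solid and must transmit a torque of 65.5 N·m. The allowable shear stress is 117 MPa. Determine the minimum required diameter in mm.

For a solid shaft τ_max = 16T/(πd³), so d = (16T/(π τ_allow))^(1/3) = (16·65.50/(π·1.17×10^8))^(1/3) = 0.01418 m.

14.2 mm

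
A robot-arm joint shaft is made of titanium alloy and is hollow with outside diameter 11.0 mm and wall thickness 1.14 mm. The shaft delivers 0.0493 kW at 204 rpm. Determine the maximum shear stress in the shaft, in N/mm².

ω = 2π·204/60 = 21.36 rad/s, so T = P/ω = 0.0493×10³ / 21.36 = 2.308 N·m.
J = π(d_o⁴ − d_i⁴)/32 = π(0.0110⁴ − 0.00872⁴)/32 = 8.697×10^-10 m⁴.
τ_max = T·r/J = 2.308 × 0.00550 / 8.697×10^-10 = 1.459×10^7 Pa.

14.6 N/mm²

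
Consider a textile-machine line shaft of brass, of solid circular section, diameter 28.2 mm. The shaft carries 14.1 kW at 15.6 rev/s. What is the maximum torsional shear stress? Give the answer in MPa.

32.7 MPa

ω = 2π·15.6 = 98.02 rad/s, so T = P/ω = 14.1×10³ / 98.02 = 143.9 N·m.
J = πd⁴/32 = π(0.0282)⁴/32 = 6.209×10^-8 m⁴.
τ_max = T·r/J = 143.9 × 0.0141 / 6.209×10^-8 = 3.267×10^7 Pa.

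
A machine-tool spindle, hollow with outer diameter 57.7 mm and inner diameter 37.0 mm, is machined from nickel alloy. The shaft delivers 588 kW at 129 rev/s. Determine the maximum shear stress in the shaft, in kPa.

ω = 2π·129 = 810.5 rad/s, so T = P/ω = 588×10³ / 810.5 = 725.5 N·m.
J = π(d_o⁴ − d_i⁴)/32 = π(0.0577⁴ − 0.0370⁴)/32 = 9.042×10^-7 m⁴.
τ_max = T·r/J = 725.5 × 0.0289 / 9.042×10^-7 = 2.315×10^7 Pa.

23100 kPa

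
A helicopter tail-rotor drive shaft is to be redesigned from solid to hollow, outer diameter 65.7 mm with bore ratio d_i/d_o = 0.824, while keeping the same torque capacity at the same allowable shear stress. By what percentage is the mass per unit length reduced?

51.5 %

Equal τ_max and T ⇒ the solid shaft needs d_s³ = d_o³(1−k⁴), so d_s = 65.7·(1−0.824⁴)^(1/3) = 53.47 mm.
Area ratio A_h/A_s = d_o²(1−k²)/d_s² = (1−k²)/(1−k⁴)^(2/3) = 0.4847.
Mass saving = 1 − 0.4847 = 51.5 %.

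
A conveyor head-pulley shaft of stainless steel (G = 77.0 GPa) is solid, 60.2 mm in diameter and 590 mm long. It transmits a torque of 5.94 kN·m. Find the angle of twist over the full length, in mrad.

35.3 mrad

J = πd⁴/32 = π(0.0602)⁴/32 = 1.289×10^-6 m⁴.
θ = T·L/(G·J) = 5940 × 0.590 / (77.0×10⁹ × 1.289×10^-6) = 0.03530 rad.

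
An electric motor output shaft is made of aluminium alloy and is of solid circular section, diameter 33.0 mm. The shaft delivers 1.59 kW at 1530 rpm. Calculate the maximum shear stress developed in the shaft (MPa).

1.41 MPa

ω = 2π·1530/60 = 160.2 rad/s, so T = P/ω = 1.59×10³ / 160.2 = 9.924 N·m.
J = πd⁴/32 = π(0.0330)⁴/32 = 1.164×10^-7 m⁴.
τ_max = T·r/J = 9.924 × 0.0165 / 1.164×10^-7 = 1.406×10^6 Pa.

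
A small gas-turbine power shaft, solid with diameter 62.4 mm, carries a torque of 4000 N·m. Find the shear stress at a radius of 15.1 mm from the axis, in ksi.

5.89 ksi

J = πd⁴/32 = π(0.0624)⁴/32 = 1.488×10^-6 m⁴.
Shear stress varies linearly with radius: τ = T·r/J = 4000 × 0.0151 / 1.488×10^-6 = 4.058×10^7 Pa.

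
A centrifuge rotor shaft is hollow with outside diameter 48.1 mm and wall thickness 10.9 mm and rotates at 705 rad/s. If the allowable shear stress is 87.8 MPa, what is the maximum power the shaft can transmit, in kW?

J = π(d_o⁴ − d_i⁴)/32 = π(0.0481⁴ − 0.0263⁴)/32 = 4.785×10^-7 m⁴.
T_max = τ_allow·J/r = 8.78×10^7 × 4.785×10^-7 / 0.0241 = 1747 N·m.
ω = 705 rad/s, so P_max = T_max·ω = 1.232×10^6 W.

1230 kW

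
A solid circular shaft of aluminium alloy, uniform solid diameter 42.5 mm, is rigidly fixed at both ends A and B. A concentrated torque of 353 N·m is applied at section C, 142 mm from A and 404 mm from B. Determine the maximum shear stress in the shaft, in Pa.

1.73e7 Pa

With uniform GJ and both ends fixed, compatibility θ_AC = θ_CB gives T_A·a = T_B·b, together with T_A + T_B = T₀.
T_A = T₀·b/(a+b) = 353.0·404/546.0 = 261.2 N·m; T_B = 91.81 N·m.
τ in each portion: τ_AC = 1.73×10^7 Pa, τ_CB = 6.09×10^6 Pa; maximum is in AC.
τ_max = T_AC·r/J = 261.2·0.0213/3.20×10^-7 = 1.733×10^7 Pa.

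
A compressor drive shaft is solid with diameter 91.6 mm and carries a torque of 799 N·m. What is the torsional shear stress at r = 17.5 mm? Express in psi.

293 psi

J = πd⁴/32 = π(0.0916)⁴/32 = 6.912×10^-6 m⁴.
Shear stress varies linearly with radius: τ = T·r/J = 799.0 × 0.0175 / 6.912×10^-6 = 2.023×10^6 Pa.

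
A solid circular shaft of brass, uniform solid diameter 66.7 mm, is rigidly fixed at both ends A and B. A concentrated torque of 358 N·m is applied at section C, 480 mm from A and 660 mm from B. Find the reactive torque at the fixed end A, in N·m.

207 N·m

With uniform GJ and both ends fixed, compatibility θ_AC = θ_CB gives T_A·a = T_B·b, together with T_A + T_B = T₀.
T_A = T₀·b/(a+b) = 358.0·660/1140 = 207.3 N·m; T_B = 150.7 N·m.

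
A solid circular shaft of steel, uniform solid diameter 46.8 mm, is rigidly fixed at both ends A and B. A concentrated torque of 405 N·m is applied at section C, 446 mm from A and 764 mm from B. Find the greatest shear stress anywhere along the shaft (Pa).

1.27e7 Pa

With uniform GJ and both ends fixed, compatibility θ_AC = θ_CB gives T_A·a = T_B·b, together with T_A + T_B = T₀.
T_A = T₀·b/(a+b) = 405.0·764/1210 = 255.7 N·m; T_B = 149.3 N·m.
τ in each portion: τ_AC = 1.27×10^7 Pa, τ_CB = 7.42×10^6 Pa; maximum is in AC.
τ_max = T_AC·r/J = 255.7·0.0234/4.71×10^-7 = 1.271×10^7 Pa.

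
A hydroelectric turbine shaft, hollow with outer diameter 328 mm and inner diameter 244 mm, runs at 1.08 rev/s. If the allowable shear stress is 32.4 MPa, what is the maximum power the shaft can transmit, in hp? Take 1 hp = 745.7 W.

J = π(d_o⁴ − d_i⁴)/32 = π(0.328⁴ − 0.244⁴)/32 = 7.883×10^-4 m⁴.
T_max = τ_allow·J/r = 3.24×10^7 × 7.883×10^-4 / 0.164 = 155700 N·m.
ω = 2π·1.08 = 6.786 rad/s, so P_max = T_max·ω = 1.057×10^6 W.

1420 hp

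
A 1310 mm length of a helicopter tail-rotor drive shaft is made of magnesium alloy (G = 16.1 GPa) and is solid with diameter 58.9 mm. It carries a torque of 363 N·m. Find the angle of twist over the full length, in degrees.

J = πd⁴/32 = π(0.0589)⁴/32 = 1.182×10^-6 m⁴.
θ = T·L/(G·J) = 363.0 × 1.31 / (16.1×10⁹ × 1.182×10^-6) = 0.02500 rad.

1.43°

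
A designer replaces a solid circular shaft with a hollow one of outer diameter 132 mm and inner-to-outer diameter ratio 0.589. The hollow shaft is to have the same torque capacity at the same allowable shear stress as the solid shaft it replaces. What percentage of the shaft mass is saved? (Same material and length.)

Equal τ_max and T ⇒ the solid shaft needs d_s³ = d_o³(1−k⁴), so d_s = 132·(1−0.589⁴)^(1/3) = 126.5 mm.
Area ratio A_h/A_s = d_o²(1−k²)/d_s² = (1−k²)/(1−k⁴)^(2/3) = 0.7114.
Mass saving = 1 − 0.7114 = 28.9 %.

28.9 %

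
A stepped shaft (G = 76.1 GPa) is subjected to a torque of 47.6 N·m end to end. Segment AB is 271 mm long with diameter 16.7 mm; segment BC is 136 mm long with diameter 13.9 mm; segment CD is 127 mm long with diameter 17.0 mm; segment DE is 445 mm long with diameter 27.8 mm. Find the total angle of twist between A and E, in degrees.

3.43°

J_AB = π(0.0167)⁴/32 = 7.64×10^-9 m⁴; J_BC = π(0.0139)⁴/32 = 3.66×10^-9 m⁴; J_CD = π(0.0170)⁴/32 = 8.20×10^-9 m⁴; J_DE = π(0.0278)⁴/32 = 5.86×10^-8 m⁴.
θ = (T/G)·Σ L_i/J_i = (47.60/76.1×10⁹)·(0.271/7.64×10^-9 + 0.136/3.66×10^-9 + 0.127/8.20×10^-9 + 0.445/5.86×10^-8) = 0.05984 rad.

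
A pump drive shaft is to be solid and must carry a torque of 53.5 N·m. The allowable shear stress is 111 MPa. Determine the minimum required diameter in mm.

13.5 mm

For a solid shaft τ_max = 16T/(πd³), so d = (16T/(π τ_allow))^(1/3) = (16·53.50/(π·1.11×10^8))^(1/3) = 0.01349 m.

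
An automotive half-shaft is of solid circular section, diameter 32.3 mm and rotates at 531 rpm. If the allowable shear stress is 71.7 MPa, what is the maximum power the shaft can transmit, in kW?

26.4 kW

J = πd⁴/32 = π(0.0323)⁴/32 = 1.069×10^-7 m⁴.
T_max = τ_allow·J/r = 7.17×10^7 × 1.069×10^-7 / 0.0161 = 474.4 N·m.
ω = 2π·531/60 = 55.61 rad/s, so P_max = T_max·ω = 2.638×10^4 W.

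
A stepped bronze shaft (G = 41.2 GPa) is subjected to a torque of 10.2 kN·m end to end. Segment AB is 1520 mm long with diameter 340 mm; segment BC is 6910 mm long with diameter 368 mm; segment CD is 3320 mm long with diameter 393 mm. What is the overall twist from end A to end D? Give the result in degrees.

0.0910°

J_AB = π(0.340)⁴/32 = 1.31×10^-3 m⁴; J_BC = π(0.368)⁴/32 = 1.80×10^-3 m⁴; J_CD = π(0.393)⁴/32 = 2.34×10^-3 m⁴.
θ = (T/G)·Σ L_i/J_i = (10200/41.2×10⁹)·(1.52/1.31×10^-3 + 6.91/1.80×10^-3 + 3.32/2.34×10^-3) = 1.588×10^-3 rad.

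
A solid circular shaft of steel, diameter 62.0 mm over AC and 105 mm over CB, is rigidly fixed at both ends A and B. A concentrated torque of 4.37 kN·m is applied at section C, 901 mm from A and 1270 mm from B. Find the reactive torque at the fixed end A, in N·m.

639 N·m

Compatibility: T_A·a/J_AC = T_B·b/J_CB with T_A + T_B = T₀.
J_AC = 1.45×10^-6 m⁴, J_CB = 1.19×10^-5 m⁴, so T_A = T₀·(J_AC/a)/((J_AC/a)+(J_CB/b)) = 639.3 N·m, T_B = 3731 N·m.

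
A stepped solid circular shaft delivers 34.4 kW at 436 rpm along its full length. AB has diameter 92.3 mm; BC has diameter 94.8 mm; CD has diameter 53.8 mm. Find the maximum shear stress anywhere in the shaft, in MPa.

ω = 2π·436/60 = 45.66 rad/s, so T = P/ω = 34.4×10³ / 45.66 = 753.4 N·m.
Under the same torque, τ_max = 16T/(πd³) is largest where d is smallest — segment CD (d = 53.8 mm).
τ_max = 16·753.4/(π·(0.0538)³) = 2.464×10^7 Pa.

24.6 MPa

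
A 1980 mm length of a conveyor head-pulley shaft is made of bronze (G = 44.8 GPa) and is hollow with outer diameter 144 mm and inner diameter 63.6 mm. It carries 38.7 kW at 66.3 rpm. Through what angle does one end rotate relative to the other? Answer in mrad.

ω = 2π·66.3/60 = 6.943 rad/s, so T = P/ω = 38.7×10³ / 6.943 = 5574 N·m.
J = π(d_o⁴ − d_i⁴)/32 = π(0.144⁴ − 0.0636⁴)/32 = 4.061×10^-5 m⁴.
θ = T·L/(G·J) = 5574 × 1.98 / (44.8×10⁹ × 4.061×10^-5) = 6.067×10^-3 rad.

6.07 mrad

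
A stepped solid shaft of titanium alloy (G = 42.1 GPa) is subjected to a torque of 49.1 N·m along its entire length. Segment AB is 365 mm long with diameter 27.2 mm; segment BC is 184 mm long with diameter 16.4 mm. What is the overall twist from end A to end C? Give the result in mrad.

38.1 mrad

J_AB = π(0.0272)⁴/32 = 5.37×10^-8 m⁴; J_BC = π(0.0164)⁴/32 = 7.10×10^-9 m⁴.
θ = (T/G)·Σ L_i/J_i = (49.10/42.1×10⁹)·(0.365/5.37×10^-8 + 0.184/7.10×10^-9) = 0.03814 rad.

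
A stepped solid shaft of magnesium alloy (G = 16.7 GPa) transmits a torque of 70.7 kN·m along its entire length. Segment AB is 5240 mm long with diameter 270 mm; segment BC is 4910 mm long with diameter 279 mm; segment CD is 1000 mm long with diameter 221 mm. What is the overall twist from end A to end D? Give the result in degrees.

J_AB = π(0.270)⁴/32 = 5.22×10^-4 m⁴; J_BC = π(0.279)⁴/32 = 5.95×10^-4 m⁴; J_CD = π(0.221)⁴/32 = 2.34×10^-4 m⁴.
θ = (T/G)·Σ L_i/J_i = (70700/16.7×10⁹)·(5.24/5.22×10^-4 + 4.91/5.95×10^-4 + 1.00/2.34×10^-4) = 0.09554 rad.

5.47°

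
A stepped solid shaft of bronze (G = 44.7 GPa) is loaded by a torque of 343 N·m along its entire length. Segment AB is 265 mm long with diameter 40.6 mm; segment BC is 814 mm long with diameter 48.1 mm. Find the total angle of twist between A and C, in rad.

J_AB = π(0.0406)⁴/32 = 2.67×10^-7 m⁴; J_BC = π(0.0481)⁴/32 = 5.26×10^-7 m⁴.
θ = (T/G)·Σ L_i/J_i = (343.0/44.7×10⁹)·(0.265/2.67×10^-7 + 0.814/5.26×10^-7) = 0.01951 rad.

0.0195 rad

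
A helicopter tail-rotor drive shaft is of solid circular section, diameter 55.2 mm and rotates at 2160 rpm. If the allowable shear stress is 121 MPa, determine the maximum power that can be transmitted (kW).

904 kW

J = πd⁴/32 = π(0.0552)⁴/32 = 9.115×10^-7 m⁴.
T_max = τ_allow·J/r = 1.21×10^8 × 9.115×10^-7 / 0.0276 = 3996 N·m.
ω = 2π·2160/60 = 226.2 rad/s, so P_max = T_max·ω = 9.039×10^5 W.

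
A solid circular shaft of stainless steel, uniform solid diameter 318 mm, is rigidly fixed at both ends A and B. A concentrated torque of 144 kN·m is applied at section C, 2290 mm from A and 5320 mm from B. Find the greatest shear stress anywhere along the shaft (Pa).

With uniform GJ and both ends fixed, compatibility θ_AC = θ_CB gives T_A·a = T_B·b, together with T_A + T_B = T₀.
T_A = T₀·b/(a+b) = 144000·5320/7610 = 100700 N·m; T_B = 43330 N·m.
τ in each portion: τ_AC = 1.59×10^7 Pa, τ_CB = 6.86×10^6 Pa; maximum is in AC.
τ_max = T_AC·r/J = 100700·0.159/1.00×10^-3 = 1.594×10^7 Pa.

1.59e7 Pa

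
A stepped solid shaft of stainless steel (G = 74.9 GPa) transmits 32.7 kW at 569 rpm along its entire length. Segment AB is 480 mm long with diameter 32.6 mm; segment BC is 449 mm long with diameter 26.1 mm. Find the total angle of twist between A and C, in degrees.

ω = 2π·569/60 = 59.59 rad/s, so T = P/ω = 32.7×10³ / 59.59 = 548.8 N·m.
J_AB = π(0.0326)⁴/32 = 1.11×10^-7 m⁴; J_BC = π(0.0261)⁴/32 = 4.56×10^-8 m⁴.
θ = (T/G)·Σ L_i/J_i = (548.8/74.9×10⁹)·(0.480/1.11×10^-7 + 0.449/4.56×10^-8) = 0.1039 rad.

5.95°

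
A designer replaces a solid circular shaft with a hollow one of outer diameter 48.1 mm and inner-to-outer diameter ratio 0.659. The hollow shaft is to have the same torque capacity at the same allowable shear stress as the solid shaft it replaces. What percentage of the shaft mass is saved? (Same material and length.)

35.0 %

Equal τ_max and T ⇒ the solid shaft needs d_s³ = d_o³(1−k⁴), so d_s = 48.1·(1−0.659⁴)^(1/3) = 44.86 mm.
Area ratio A_h/A_s = d_o²(1−k²)/d_s² = (1−k²)/(1−k⁴)^(2/3) = 0.6503.
Mass saving = 1 − 0.6503 = 35.0 %.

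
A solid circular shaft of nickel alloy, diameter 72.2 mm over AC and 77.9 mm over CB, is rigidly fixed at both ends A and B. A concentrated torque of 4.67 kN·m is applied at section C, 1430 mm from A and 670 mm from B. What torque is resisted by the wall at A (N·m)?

1200 N·m

Compatibility: T_A·a/J_AC = T_B·b/J_CB with T_A + T_B = T₀.
J_AC = 2.67×10^-6 m⁴, J_CB = 3.62×10^-6 m⁴, so T_A = T₀·(J_AC/a)/((J_AC/a)+(J_CB/b)) = 1200 N·m, T_B = 3470 N·m.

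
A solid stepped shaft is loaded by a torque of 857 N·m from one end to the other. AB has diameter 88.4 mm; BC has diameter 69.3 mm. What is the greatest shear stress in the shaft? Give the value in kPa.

13100 kPa

Under the same torque, τ_max = 16T/(πd³) is largest where d is smallest — segment BC (d = 69.3 mm).
τ_max = 16·857.0/(π·(0.0693)³) = 1.311×10^7 Pa.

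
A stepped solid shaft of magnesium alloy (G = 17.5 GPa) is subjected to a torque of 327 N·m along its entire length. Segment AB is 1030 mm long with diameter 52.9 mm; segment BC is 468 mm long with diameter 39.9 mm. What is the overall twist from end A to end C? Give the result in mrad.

J_AB = π(0.0529)⁴/32 = 7.69×10^-7 m⁴; J_BC = π(0.0399)⁴/32 = 2.49×10^-7 m⁴.
θ = (T/G)·Σ L_i/J_i = (327.0/17.5×10⁹)·(1.03/7.69×10^-7 + 0.468/2.49×10^-7) = 0.06018 rad.

60.2 mrad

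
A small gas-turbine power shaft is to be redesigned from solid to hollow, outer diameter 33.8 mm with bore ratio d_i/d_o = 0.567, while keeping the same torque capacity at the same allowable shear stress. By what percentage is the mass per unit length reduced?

27.0 %

Equal τ_max and T ⇒ the solid shaft needs d_s³ = d_o³(1−k⁴), so d_s = 33.8·(1−0.567⁴)^(1/3) = 32.59 mm.
Area ratio A_h/A_s = d_o²(1−k²)/d_s² = (1−k²)/(1−k⁴)^(2/3) = 0.7297.
Mass saving = 1 − 0.7297 = 27.0 %.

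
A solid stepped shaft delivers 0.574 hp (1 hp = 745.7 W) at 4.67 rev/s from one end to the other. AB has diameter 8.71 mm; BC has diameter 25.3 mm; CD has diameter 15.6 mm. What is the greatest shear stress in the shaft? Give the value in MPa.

112 MPa

ω = 2π·4.67 = 29.34 rad/s, so T = P/ω = 0.574×745.7 / 29.34 = 14.59 N·m.
Under the same torque, τ_max = 16T/(πd³) is largest where d is smallest — segment AB (d = 8.71 mm).
τ_max = 16·14.59/(π·(0.00871)³) = 1.124×10^8 Pa.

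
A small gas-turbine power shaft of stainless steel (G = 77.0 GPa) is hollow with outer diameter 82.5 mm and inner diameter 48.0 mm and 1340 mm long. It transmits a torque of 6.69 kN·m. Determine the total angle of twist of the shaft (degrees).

1.66°

J = π(d_o⁴ − d_i⁴)/32 = π(0.0825⁴ − 0.0480⁴)/32 = 4.027×10^-6 m⁴.
θ = T·L/(G·J) = 6690 × 1.34 / (77.0×10⁹ × 4.027×10^-6) = 0.02891 rad.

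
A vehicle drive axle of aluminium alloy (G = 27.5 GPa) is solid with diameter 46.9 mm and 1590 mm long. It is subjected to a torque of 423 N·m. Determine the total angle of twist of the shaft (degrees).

J = πd⁴/32 = π(0.0469)⁴/32 = 4.750×10^-7 m⁴.
θ = T·L/(G·J) = 423.0 × 1.59 / (27.5×10⁹ × 4.750×10^-7) = 0.05149 rad.

2.95°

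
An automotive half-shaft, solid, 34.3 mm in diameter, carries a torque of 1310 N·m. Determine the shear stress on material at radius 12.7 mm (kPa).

J = πd⁴/32 = π(0.0343)⁴/32 = 1.359×10^-7 m⁴.
Shear stress varies linearly with radius: τ = T·r/J = 1310 × 0.0127 / 1.359×10^-7 = 1.224×10^8 Pa.

122000 kPa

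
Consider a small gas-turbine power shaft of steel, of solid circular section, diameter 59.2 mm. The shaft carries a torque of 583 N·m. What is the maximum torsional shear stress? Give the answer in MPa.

J = πd⁴/32 = π(0.0592)⁴/32 = 1.206×10^-6 m⁴.
τ_max = T·r/J = 583.0 × 0.0296 / 1.206×10^-6 = 1.431×10^7 Pa.

14.3 MPa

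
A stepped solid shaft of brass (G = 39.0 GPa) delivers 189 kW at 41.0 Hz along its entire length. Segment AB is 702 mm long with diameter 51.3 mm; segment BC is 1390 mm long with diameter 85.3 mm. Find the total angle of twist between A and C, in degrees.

ω = 2π·41.0 = 257.6 rad/s, so T = P/ω = 189×10³ / 257.6 = 733.7 N·m.
J_AB = π(0.0513)⁴/32 = 6.80×10^-7 m⁴; J_BC = π(0.0853)⁴/32 = 5.20×10^-6 m⁴.
θ = (T/G)·Σ L_i/J_i = (733.7/39.0×10⁹)·(0.702/6.80×10^-7 + 1.39/5.20×10^-6) = 0.02445 rad.

1.40°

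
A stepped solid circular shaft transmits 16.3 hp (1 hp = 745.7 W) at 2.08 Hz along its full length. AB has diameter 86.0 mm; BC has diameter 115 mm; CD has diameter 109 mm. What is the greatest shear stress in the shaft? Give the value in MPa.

7.45 MPa

ω = 2π·2.08 = 13.07 rad/s, so T = P/ω = 16.3×745.7 / 13.07 = 930.1 N·m.
Under the same torque, τ_max = 16T/(πd³) is largest where d is smallest — segment AB (d = 86.0 mm).
τ_max = 16·930.1/(π·(0.0860)³) = 7.447×10^6 Pa.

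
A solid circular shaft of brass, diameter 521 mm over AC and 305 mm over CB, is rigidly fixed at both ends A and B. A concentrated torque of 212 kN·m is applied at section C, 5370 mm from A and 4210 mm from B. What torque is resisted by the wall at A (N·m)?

Compatibility: T_A·a/J_AC = T_B·b/J_CB with T_A + T_B = T₀.
J_AC = 7.23×10^-3 m⁴, J_CB = 8.50×10^-4 m⁴, so T_A = T₀·(J_AC/a)/((J_AC/a)+(J_CB/b)) = 184400 N·m, T_B = 27620 N·m.

184000 N·m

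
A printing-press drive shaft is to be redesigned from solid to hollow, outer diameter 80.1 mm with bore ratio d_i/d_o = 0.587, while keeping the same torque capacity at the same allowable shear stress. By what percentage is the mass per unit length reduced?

Equal τ_max and T ⇒ the solid shaft needs d_s³ = d_o³(1−k⁴), so d_s = 80.1·(1−0.587⁴)^(1/3) = 76.80 mm.
Area ratio A_h/A_s = d_o²(1−k²)/d_s² = (1−k²)/(1−k⁴)^(2/3) = 0.7131.
Mass saving = 1 − 0.7131 = 28.7 %.

28.7 %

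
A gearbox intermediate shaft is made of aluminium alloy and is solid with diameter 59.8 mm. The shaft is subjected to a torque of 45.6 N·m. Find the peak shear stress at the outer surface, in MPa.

J = πd⁴/32 = π(0.0598)⁴/32 = 1.255×10^-6 m⁴.
τ_max = T·r/J = 45.60 × 0.0299 / 1.255×10^-6 = 1.086×10^6 Pa.

1.09 MPa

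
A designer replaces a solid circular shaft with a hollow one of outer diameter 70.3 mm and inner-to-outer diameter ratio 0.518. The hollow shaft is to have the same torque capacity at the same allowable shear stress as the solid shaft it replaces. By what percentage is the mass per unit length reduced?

23.1 %

Equal τ_max and T ⇒ the solid shaft needs d_s³ = d_o³(1−k⁴), so d_s = 70.3·(1−0.518⁴)^(1/3) = 68.57 mm.
Area ratio A_h/A_s = d_o²(1−k²)/d_s² = (1−k²)/(1−k⁴)^(2/3) = 0.7690.
Mass saving = 1 − 0.7690 = 23.1 %.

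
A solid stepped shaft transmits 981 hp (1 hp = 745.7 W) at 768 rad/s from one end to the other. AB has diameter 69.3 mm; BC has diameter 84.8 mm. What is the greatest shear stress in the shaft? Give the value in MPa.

ω = 768 rad/s, so T = P/ω = 981×745.7 / 768.0 = 952.5 N·m.
Under the same torque, τ_max = 16T/(πd³) is largest where d is smallest — segment AB (d = 69.3 mm).
τ_max = 16·952.5/(π·(0.0693)³) = 1.458×10^7 Pa.

14.6 MPa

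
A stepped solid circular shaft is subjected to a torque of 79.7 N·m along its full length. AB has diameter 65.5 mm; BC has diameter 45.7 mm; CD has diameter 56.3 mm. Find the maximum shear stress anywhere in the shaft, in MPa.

4.25 MPa

Under the same torque, τ_max = 16T/(πd³) is largest where d is smallest — segment BC (d = 45.7 mm).
τ_max = 16·79.70/(π·(0.0457)³) = 4.253×10^6 Pa.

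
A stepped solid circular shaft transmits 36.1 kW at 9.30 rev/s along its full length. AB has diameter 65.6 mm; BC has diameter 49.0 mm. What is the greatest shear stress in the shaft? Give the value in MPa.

ω = 2π·9.30 = 58.43 rad/s, so T = P/ω = 36.1×10³ / 58.43 = 617.8 N·m.
Under the same torque, τ_max = 16T/(πd³) is largest where d is smallest — segment BC (d = 49.0 mm).
τ_max = 16·617.8/(π·(0.0490)³) = 2.674×10^7 Pa.

26.7 MPa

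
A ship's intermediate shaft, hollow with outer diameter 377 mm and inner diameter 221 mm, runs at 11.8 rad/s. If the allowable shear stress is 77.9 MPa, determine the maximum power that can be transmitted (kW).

J = π(d_o⁴ − d_i⁴)/32 = π(0.377⁴ − 0.221⁴)/32 = 1.749×10^-3 m⁴.
T_max = τ_allow·J/r = 7.79×10^7 × 1.749×10^-3 / 0.189 = 722800 N·m.
ω = 11.8 rad/s, so P_max = T_max·ω = 8.529×10^6 W.

8530 kW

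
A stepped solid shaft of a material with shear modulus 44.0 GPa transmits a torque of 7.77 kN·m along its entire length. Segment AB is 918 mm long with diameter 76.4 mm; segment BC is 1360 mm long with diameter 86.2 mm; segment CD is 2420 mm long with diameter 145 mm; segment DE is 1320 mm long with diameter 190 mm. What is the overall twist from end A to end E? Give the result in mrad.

J_AB = π(0.0764)⁴/32 = 3.34×10^-6 m⁴; J_BC = π(0.0862)⁴/32 = 5.42×10^-6 m⁴; J_CD = π(0.145)⁴/32 = 4.34×10^-5 m⁴; J_DE = π(0.190)⁴/32 = 1.28×10^-4 m⁴.
θ = (T/G)·Σ L_i/J_i = (7770/44.0×10⁹)·(0.918/3.34×10^-6 + 1.36/5.42×10^-6 + 2.42/4.34×10^-5 + 1.32/1.28×10^-4) = 0.1044 rad.

104 mrad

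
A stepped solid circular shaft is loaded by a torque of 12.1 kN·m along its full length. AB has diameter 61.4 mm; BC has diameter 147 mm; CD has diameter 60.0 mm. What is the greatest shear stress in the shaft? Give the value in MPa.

Under the same torque, τ_max = 16T/(πd³) is largest where d is smallest — segment CD (d = 60.0 mm).
τ_max = 16·12100/(π·(0.0600)³) = 2.853×10^8 Pa.

285 MPa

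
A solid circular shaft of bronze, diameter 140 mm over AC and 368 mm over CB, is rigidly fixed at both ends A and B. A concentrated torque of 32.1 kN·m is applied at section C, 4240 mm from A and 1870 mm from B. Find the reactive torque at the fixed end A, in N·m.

294 N·m

Compatibility: T_A·a/J_AC = T_B·b/J_CB with T_A + T_B = T₀.
J_AC = 3.77×10^-5 m⁴, J_CB = 1.80×10^-3 m⁴, so T_A = T₀·(J_AC/a)/((J_AC/a)+(J_CB/b)) = 293.8 N·m, T_B = 31810 N·m.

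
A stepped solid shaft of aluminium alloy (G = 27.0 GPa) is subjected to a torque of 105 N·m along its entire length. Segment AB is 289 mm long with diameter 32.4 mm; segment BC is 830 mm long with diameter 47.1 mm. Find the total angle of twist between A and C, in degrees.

J_AB = π(0.0324)⁴/32 = 1.08×10^-7 m⁴; J_BC = π(0.0471)⁴/32 = 4.83×10^-7 m⁴.
θ = (T/G)·Σ L_i/J_i = (105.0/27.0×10⁹)·(0.289/1.08×10^-7 + 0.830/4.83×10^-7) = 0.01707 rad.

0.978°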